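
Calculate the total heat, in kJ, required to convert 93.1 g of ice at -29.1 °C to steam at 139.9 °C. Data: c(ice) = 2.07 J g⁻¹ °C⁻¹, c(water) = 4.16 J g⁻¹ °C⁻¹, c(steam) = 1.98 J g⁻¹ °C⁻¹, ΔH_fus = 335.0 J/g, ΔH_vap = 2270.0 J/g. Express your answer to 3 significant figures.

q1 (heat ice -29.1→0.0 °C): 93.1 × 2.07 × 29.1 = 5608 J
q2 (melt at 0 °C): 93.1 × 335.0 = 31189 J
q3 (heat water 0.0→100.0 °C): 93.1 × 4.16 × 100.0 = 38730 J
q4 (vaporize at 100 °C): 93.1 × 2270.0 = 211337 J
q5 (heat steam 100.0→139.9 °C): 93.1 × 1.98 × 39.9 = 7355 J
Total: 5608 + 31189 + 38730 + 211337 + 7355 = 294219 J = 294 kJ

q = 294 kJ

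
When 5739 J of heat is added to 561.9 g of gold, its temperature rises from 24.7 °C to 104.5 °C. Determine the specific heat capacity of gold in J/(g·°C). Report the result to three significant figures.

c = q / (m ΔT) = 5739 / (561.9 × 79.8)
c = 5739 / 44839.62 = 0.128 J/(g·°C)

c = 0.128 J/(g·°C)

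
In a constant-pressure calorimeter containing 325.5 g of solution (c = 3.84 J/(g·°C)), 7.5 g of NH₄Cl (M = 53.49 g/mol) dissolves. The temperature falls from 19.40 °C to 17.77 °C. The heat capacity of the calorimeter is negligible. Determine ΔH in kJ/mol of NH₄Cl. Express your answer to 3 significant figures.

ΔH = 14.5 kJ/mol

|ΔT| = |17.77 − 19.40| = 1.63 °C
|q_surr| = (325.5 × 3.84) × 1.63 = 1249.92 × 1.63 = 2037 J
n(NH₄Cl) = 7.5 / 53.49 = 0.1402 mol
Temperature fell, so q_rxn = +|q_surr| = 2.037 kJ
ΔH = q_rxn / n = 14.53 kJ/mol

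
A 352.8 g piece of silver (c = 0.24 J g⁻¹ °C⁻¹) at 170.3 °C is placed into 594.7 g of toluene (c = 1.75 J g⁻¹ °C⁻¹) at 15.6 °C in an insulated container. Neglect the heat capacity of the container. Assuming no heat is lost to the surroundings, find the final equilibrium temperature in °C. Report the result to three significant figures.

T_f = 27.2 °C

Heat lost by silver = heat gained by toluene.
(352.8)(0.24)(170.3 − T) = (594.7)(1.75)(T − 15.6)
84.672 (170.3 − T) = 1040.725 (T − 15.6)
14420 − 84.672 T = 1040.725 T − 16235
30655 = 1125.397 T
T = 27.24 °C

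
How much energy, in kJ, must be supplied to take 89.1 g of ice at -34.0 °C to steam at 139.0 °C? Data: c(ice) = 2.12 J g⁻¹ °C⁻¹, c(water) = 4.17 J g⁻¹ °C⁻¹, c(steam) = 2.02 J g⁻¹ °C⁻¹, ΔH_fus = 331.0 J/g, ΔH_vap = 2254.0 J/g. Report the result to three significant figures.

q = 281 kJ

q1 (heat ice -34.0→0.0 °C): 89.1 × 2.12 × 34.0 = 6422 J
q2 (melt at 0 °C): 89.1 × 331.0 = 29492 J
q3 (heat water 0.0→100.0 °C): 89.1 × 4.17 × 100.0 = 37155 J
q4 (vaporize at 100 °C): 89.1 × 2254.0 = 200831 J
q5 (heat steam 100.0→139.0 °C): 89.1 × 2.02 × 39.0 = 7019 J
Total: 6422 + 29492 + 37155 + 200831 + 7019 = 280919 J = 281 kJ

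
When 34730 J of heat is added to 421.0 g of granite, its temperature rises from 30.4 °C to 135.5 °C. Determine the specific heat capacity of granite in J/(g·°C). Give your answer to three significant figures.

c = q / (m ΔT) = 34730 / (421.0 × 105.1)
c = 34730 / 44247.1 = 0.785 J/(g·°C)

c = 0.785 J/(g·°C)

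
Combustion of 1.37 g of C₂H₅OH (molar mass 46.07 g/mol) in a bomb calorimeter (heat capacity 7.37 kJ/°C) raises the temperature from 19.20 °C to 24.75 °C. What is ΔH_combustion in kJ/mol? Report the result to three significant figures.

ΔH = -1380 kJ/mol

ΔT = 24.75 − 19.20 = 5.55 °C
q_cal = C_cal × ΔT = 7.37 × 5.55 = 40.9035 kJ
n = 1.37 / 46.07 = 0.02974 mol
q_rxn = −q_cal = -40.9035 kJ
ΔH = -40.9035 / 0.02974 = -1375 kJ/mol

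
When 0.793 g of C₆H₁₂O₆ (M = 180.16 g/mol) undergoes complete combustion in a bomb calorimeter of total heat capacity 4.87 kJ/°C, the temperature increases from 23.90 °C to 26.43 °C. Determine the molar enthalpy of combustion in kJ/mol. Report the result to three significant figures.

ΔH = -2800 kJ/mol

ΔT = 26.43 − 23.90 = 2.53 °C
q_cal = C_cal × ΔT = 4.87 × 2.53 = 12.3211 kJ
n = 0.793 / 180.16 = 0.004402 mol
q_rxn = −q_cal = -12.3211 kJ
ΔH = -12.3211 / 0.004402 = -2799 kJ/mol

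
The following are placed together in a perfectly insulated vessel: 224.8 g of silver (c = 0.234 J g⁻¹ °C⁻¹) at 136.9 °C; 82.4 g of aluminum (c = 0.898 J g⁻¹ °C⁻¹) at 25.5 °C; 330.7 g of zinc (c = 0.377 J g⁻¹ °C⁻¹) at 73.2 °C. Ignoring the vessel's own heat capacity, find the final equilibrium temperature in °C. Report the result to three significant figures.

T_f = 72.5 °C

Σ mᵢcᵢ(T − Tᵢ) = 0  ⇒  T = Σ mᵢcᵢTᵢ / Σ mᵢcᵢ
Σ mᵢcᵢ = 224.8×0.234 + 82.4×0.898 + 330.7×0.377 = 251.2723
Σ mᵢcᵢTᵢ = 52.6032×136.9 + 73.9952×25.5 + 124.6739×73.2 = 18214
T = 18214 / 251.2723 = 72.49 °C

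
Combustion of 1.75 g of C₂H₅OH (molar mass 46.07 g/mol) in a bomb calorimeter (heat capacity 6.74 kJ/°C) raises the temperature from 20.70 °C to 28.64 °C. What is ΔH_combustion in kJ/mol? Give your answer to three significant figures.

ΔT = 28.64 − 20.70 = 7.94 °C
q_cal = C_cal × ΔT = 6.74 × 7.94 = 53.5156 kJ
n = 1.75 / 46.07 = 0.03799 mol
q_rxn = −q_cal = -53.5156 kJ
ΔH = -53.5156 / 0.03799 = -1409 kJ/mol

ΔH = -1410 kJ/mol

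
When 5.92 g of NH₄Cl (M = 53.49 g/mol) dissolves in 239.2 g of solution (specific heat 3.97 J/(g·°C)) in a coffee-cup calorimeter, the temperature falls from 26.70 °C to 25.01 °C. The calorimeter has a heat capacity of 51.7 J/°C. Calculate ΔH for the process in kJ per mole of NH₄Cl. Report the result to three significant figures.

|ΔT| = |25.01 − 26.70| = 1.69 °C
|q_surr| = (239.2 × 3.97 + 51.7) × 1.69 = 1001.324 × 1.69 = 1692 J
n(NH₄Cl) = 5.92 / 53.49 = 0.1107 mol
Temperature fell, so q_rxn = +|q_surr| = 1.692 kJ
ΔH = q_rxn / n = 15.28 kJ/mol

ΔH = 15.3 kJ/mol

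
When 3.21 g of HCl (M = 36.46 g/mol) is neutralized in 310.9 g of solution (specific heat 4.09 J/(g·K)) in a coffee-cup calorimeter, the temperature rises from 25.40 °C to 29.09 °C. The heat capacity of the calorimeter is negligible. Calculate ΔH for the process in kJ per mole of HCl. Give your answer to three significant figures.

ΔH = -53.3 kJ/mol

|ΔT| = |29.09 − 25.40| = 3.69 °C
|q_surr| = (310.9 × 4.09) × 3.69 = 1271.581 × 3.69 = 4692 J
n(HCl) = 3.21 / 36.46 = 0.08804 mol
Temperature rose, so q_rxn = −|q_surr| = -4.692 kJ
ΔH = q_rxn / n = -53.29 kJ/mol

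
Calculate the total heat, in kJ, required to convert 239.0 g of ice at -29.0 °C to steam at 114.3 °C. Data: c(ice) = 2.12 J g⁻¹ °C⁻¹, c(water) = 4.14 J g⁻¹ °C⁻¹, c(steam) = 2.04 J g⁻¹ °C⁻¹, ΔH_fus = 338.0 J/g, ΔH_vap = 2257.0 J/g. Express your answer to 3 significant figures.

q1 (heat ice -29.0→0.0 °C): 239.0 × 2.12 × 29.0 = 14694 J
q2 (melt at 0 °C): 239.0 × 338.0 = 80782 J
q3 (heat water 0.0→100.0 °C): 239.0 × 4.14 × 100.0 = 98946 J
q4 (vaporize at 100 °C): 239.0 × 2257.0 = 539423 J
q5 (heat steam 100.0→114.3 °C): 239.0 × 2.04 × 14.3 = 6972 J
Total: 14694 + 80782 + 98946 + 539423 + 6972 = 740817 J = 741 kJ

q = 741 kJ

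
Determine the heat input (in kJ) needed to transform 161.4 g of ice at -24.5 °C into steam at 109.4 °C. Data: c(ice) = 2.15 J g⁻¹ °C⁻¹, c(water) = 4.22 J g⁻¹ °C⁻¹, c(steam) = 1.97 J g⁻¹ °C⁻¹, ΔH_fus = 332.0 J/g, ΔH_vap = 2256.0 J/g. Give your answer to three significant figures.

q = 497 kJ

q1 (heat ice -24.5→0.0 °C): 161.4 × 2.15 × 24.5 = 8502 J
q2 (melt at 0 °C): 161.4 × 332.0 = 53585 J
q3 (heat water 0.0→100.0 °C): 161.4 × 4.22 × 100.0 = 68111 J
q4 (vaporize at 100 °C): 161.4 × 2256.0 = 364118 J
q5 (heat steam 100.0→109.4 °C): 161.4 × 1.97 × 9.4 = 2989 J
Total: 8502 + 53585 + 68111 + 364118 + 2989 = 497305 J = 497 kJ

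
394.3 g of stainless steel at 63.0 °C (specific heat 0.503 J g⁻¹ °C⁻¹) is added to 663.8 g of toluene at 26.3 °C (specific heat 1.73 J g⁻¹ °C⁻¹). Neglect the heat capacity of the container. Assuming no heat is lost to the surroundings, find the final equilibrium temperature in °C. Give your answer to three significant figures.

T_f = 31.7 °C

Heat lost by stainless steel = heat gained by toluene.
(394.3)(0.503)(63.0 − T) = (663.8)(1.73)(T − 26.3)
198.3329 (63.0 − T) = 1148.374 (T − 26.3)
12495 − 198.3329 T = 1148.374 T − 30202
42697 = 1346.7069 T
T = 31.70 °C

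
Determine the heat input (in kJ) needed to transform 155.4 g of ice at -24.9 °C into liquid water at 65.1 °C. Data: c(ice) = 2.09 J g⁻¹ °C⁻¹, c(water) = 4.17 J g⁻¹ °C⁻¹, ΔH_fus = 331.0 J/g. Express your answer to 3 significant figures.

q1 (heat ice -24.9→0.0 °C): 155.4 × 2.09 × 24.9 = 8087 J
q2 (melt at 0 °C): 155.4 × 331.0 = 51437 J
q3 (heat water 0.0→65.1 °C): 155.4 × 4.17 × 65.1 = 42186 J
Total: 8087 + 51437 + 42186 = 101710 J = 102 kJ

q = 102 kJ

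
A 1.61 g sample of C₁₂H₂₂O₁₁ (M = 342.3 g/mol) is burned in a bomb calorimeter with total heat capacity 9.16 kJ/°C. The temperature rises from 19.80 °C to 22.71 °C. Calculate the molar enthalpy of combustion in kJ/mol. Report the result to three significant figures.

ΔH = -5670 kJ/mol

ΔT = 22.71 − 19.80 = 2.91 °C
q_cal = C_cal × ΔT = 9.16 × 2.91 = 26.6556 kJ
n = 1.61 / 342.3 = 0.004703 mol
q_rxn = −q_cal = -26.6556 kJ
ΔH = -26.6556 / 0.004703 = -5668 kJ/mol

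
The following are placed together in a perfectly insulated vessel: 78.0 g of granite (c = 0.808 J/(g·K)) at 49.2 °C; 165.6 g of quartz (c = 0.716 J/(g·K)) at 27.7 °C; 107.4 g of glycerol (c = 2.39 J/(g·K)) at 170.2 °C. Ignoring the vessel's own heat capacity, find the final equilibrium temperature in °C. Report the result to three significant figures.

T_f = 114 °C

Σ mᵢcᵢ(T − Tᵢ) = 0  ⇒  T = Σ mᵢcᵢTᵢ / Σ mᵢcᵢ
Σ mᵢcᵢ = 78.0×0.808 + 165.6×0.716 + 107.4×2.39 = 438.2796
Σ mᵢcᵢTᵢ = 63.024×49.2 + 118.5696×27.7 + 256.686×170.2 = 50073
T = 50073 / 438.2796 = 114.2 °C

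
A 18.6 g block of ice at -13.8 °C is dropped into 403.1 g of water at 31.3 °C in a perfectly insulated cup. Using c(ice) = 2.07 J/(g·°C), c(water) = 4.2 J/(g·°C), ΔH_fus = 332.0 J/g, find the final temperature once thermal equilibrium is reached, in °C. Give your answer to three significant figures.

Heat to bring ice to 0 °C and melt it: q₁ = 18.6×2.07×13.8 + 18.6×332.0 = 6706.5 J
Heat the water can supply cooling to 0 °C: 403.1×4.2×31.3 = 52991.5 J > q₁, so all ice melts.
Energy balance: 403.1×4.2×(31.3 − T) = 6706.5 + 18.6×4.2×(T − 0)
1693.02(31.3 − T) = 6706.5 + 78.12 T
52991.5 − 6706.5 = 1771.14 T
T = 46285.0 / 1771.14 = 26.13 °C

T_f = 26.1 °C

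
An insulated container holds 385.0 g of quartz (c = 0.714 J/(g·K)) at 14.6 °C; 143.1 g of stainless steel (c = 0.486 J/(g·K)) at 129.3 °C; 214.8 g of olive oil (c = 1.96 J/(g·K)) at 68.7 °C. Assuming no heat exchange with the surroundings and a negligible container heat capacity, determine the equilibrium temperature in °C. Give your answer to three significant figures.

T_f = 54.8 °C

Σ mᵢcᵢ(T − Tᵢ) = 0  ⇒  T = Σ mᵢcᵢTᵢ / Σ mᵢcᵢ
Σ mᵢcᵢ = 385.0×0.714 + 143.1×0.486 + 214.8×1.96 = 765.4446
Σ mᵢcᵢTᵢ = 274.89×14.6 + 69.5466×129.3 + 421.008×68.7 = 41929
T = 41929 / 765.4446 = 54.78 °C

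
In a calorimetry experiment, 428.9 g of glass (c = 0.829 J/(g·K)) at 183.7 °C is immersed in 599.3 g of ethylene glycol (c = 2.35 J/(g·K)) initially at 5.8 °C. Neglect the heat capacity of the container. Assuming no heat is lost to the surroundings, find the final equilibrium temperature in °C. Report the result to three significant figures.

Heat lost by glass = heat gained by ethylene glycol.
(428.9)(0.829)(183.7 − T) = (599.3)(2.35)(T − 5.8)
355.5581 (183.7 − T) = 1408.355 (T − 5.8)
65316 − 355.5581 T = 1408.355 T − 8168.5
73484.5 = 1763.9131 T
T = 41.66 °C

T_f = 41.7 °C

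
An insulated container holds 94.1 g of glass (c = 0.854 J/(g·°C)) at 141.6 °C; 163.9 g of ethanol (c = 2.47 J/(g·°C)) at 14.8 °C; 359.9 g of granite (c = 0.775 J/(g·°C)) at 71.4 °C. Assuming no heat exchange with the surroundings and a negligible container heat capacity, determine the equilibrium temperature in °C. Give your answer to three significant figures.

Σ mᵢcᵢ(T − Tᵢ) = 0  ⇒  T = Σ mᵢcᵢTᵢ / Σ mᵢcᵢ
Σ mᵢcᵢ = 94.1×0.854 + 163.9×2.47 + 359.9×0.775 = 764.1169
Σ mᵢcᵢTᵢ = 80.3614×141.6 + 404.833×14.8 + 278.9225×71.4 = 37286
T = 37286 / 764.1169 = 48.80 °C

T_f = 48.8 °C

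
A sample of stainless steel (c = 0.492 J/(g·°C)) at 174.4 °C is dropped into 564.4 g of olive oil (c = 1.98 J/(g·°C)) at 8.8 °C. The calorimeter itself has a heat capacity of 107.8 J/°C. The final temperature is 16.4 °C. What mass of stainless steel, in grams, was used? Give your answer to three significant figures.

m = 120 g

q_gained = (564.4 × 1.98 + 107.8) × (16.4 − 8.8) = 9312 J
q_lost = m × 0.492 × (174.4 − 16.4) = 77.736 m
m = 9312 / 77.736 = 120 g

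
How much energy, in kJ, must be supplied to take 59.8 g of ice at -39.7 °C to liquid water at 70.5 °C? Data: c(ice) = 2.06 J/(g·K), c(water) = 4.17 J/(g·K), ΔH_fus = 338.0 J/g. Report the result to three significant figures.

q1 (heat ice -39.7→0.0 °C): 59.8 × 2.06 × 39.7 = 4891 J
q2 (melt at 0 °C): 59.8 × 338.0 = 20212 J
q3 (heat water 0.0→70.5 °C): 59.8 × 4.17 × 70.5 = 17580 J
Total: 4891 + 20212 + 17580 = 42683 J = 42.7 kJ

q = 42.7 kJ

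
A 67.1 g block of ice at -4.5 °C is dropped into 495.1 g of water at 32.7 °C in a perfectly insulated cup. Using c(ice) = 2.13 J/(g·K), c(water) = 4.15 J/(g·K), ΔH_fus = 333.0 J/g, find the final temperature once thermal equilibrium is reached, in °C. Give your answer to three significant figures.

Heat to bring ice to 0 °C and melt it: q₁ = 67.1×2.13×4.5 + 67.1×333.0 = 22987 J
Heat the water can supply cooling to 0 °C: 495.1×4.15×32.7 = 67187.5 J > q₁, so all ice melts.
Energy balance: 495.1×4.15×(32.7 − T) = 22987 + 67.1×4.15×(T − 0)
2054.665(32.7 − T) = 22987 + 278.465 T
67187.5 − 22987 = 2333.130 T
T = 44200.5 / 2333.130 = 18.94 °C

T_f = 18.9 °C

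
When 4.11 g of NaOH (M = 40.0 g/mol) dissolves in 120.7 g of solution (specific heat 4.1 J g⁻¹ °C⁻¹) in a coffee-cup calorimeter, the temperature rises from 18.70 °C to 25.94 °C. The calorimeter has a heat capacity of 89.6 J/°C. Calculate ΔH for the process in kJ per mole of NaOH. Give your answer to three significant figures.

|ΔT| = |25.94 − 18.70| = 7.24 °C
|q_surr| = (120.7 × 4.1 + 89.6) × 7.24 = 584.47 × 7.24 = 4232 J
n(NaOH) = 4.11 / 40.0 = 0.1028 mol
Temperature rose, so q_rxn = −|q_surr| = -4.232 kJ
ΔH = q_rxn / n = -41.17 kJ/mol

ΔH = -41.2 kJ/mol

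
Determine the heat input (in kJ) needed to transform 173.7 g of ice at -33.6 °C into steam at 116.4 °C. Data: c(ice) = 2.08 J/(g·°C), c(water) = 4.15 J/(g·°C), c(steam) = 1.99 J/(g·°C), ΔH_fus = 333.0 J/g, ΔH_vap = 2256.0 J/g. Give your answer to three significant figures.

q1 (heat ice -33.6→0.0 °C): 173.7 × 2.08 × 33.6 = 12140 J
q2 (melt at 0 °C): 173.7 × 333.0 = 57842 J
q3 (heat water 0.0→100.0 °C): 173.7 × 4.15 × 100.0 = 72086 J
q4 (vaporize at 100 °C): 173.7 × 2256.0 = 391867 J
q5 (heat steam 100.0→116.4 °C): 173.7 × 1.99 × 16.4 = 5669 J
Total: 12140 + 57842 + 72086 + 391867 + 5669 = 539604 J = 540 kJ

q = 540 kJ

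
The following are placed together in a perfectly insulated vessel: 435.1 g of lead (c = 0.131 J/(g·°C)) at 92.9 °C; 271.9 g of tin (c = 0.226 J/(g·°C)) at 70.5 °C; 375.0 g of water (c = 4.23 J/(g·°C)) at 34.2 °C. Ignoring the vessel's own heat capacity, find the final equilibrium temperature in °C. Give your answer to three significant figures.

T_f = 37.5 °C

Σ mᵢcᵢ(T − Tᵢ) = 0  ⇒  T = Σ mᵢcᵢTᵢ / Σ mᵢcᵢ
Σ mᵢcᵢ = 435.1×0.131 + 271.9×0.226 + 375.0×4.23 = 1704.6975
Σ mᵢcᵢTᵢ = 56.9981×92.9 + 61.4494×70.5 + 1586.25×34.2 = 63877
T = 63877 / 1704.6975 = 37.47 °C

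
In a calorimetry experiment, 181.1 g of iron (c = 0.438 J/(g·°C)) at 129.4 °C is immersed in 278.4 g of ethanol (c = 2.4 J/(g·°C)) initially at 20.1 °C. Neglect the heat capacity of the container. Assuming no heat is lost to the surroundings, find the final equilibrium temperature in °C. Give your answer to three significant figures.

T_f = 31.7 °C

Heat lost by iron = heat gained by ethanol.
(181.1)(0.438)(129.4 − T) = (278.4)(2.4)(T − 20.1)
79.3218 (129.4 − T) = 668.16 (T − 20.1)
10264 − 79.3218 T = 668.16 T − 13430
23694 = 747.4818 T
T = 31.70 °C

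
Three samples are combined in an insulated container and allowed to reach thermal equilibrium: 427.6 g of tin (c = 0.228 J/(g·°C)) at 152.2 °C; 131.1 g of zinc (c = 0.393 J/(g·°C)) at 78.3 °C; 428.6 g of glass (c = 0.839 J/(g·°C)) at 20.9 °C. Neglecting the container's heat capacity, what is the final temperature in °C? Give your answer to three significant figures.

T_f = 51.9 °C

Σ mᵢcᵢ(T − Tᵢ) = 0  ⇒  T = Σ mᵢcᵢTᵢ / Σ mᵢcᵢ
Σ mᵢcᵢ = 427.6×0.228 + 131.1×0.393 + 428.6×0.839 = 508.6105
Σ mᵢcᵢTᵢ = 97.4928×152.2 + 51.5223×78.3 + 359.5954×20.9 = 26388
T = 26388 / 508.6105 = 51.88 °C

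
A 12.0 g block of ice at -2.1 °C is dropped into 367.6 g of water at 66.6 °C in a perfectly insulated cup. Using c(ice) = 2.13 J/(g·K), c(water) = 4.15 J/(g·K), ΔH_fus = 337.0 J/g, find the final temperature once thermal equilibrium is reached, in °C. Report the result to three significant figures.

T_f = 61.9 °C

Heat to bring ice to 0 °C and melt it: q₁ = 12.0×2.13×2.1 + 12.0×337.0 = 4097.7 J
Heat the water can supply cooling to 0 °C: 367.6×4.15×66.6 = 101601 J > q₁, so all ice melts.
Energy balance: 367.6×4.15×(66.6 − T) = 4097.7 + 12.0×4.15×(T − 0)
1525.54(66.6 − T) = 4097.7 + 49.8 T
101601 − 4097.7 = 1575.34 T
T = 97503.3 / 1575.34 = 61.89 °C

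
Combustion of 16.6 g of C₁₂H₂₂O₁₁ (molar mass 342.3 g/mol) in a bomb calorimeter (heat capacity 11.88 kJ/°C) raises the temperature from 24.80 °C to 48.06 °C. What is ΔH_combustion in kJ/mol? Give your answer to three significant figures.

ΔH = -5700 kJ/mol

ΔT = 48.06 − 24.80 = 23.26 °C
q_cal = C_cal × ΔT = 11.88 × 23.26 = 276.3288 kJ
n = 16.6 / 342.3 = 0.04850 mol
q_rxn = −q_cal = -276.3288 kJ
ΔH = -276.3288 / 0.04850 = -5698 kJ/mol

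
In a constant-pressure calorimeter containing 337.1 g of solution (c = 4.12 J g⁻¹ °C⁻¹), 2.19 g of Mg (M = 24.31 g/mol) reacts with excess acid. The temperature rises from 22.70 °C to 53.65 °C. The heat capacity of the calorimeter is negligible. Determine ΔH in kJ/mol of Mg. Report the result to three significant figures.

|ΔT| = |53.65 − 22.70| = 30.95 °C
|q_surr| = (337.1 × 4.12) × 30.95 = 1388.852 × 30.95 = 42980 J
n(Mg) = 2.19 / 24.31 = 0.09009 mol
Temperature rose, so q_rxn = −|q_surr| = -42.98 kJ
ΔH = q_rxn / n = -477.1 kJ/mol

ΔH = -477 kJ/mol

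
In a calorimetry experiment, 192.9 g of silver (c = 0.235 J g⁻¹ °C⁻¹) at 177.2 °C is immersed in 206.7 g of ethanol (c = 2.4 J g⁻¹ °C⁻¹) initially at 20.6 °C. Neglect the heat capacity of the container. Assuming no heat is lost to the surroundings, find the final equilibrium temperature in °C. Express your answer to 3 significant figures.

Heat lost by silver = heat gained by ethanol.
(192.9)(0.235)(177.2 − T) = (206.7)(2.4)(T − 20.6)
45.3315 (177.2 − T) = 496.08 (T − 20.6)
8032.7 − 45.3315 T = 496.08 T − 10219
18251.7 = 541.4115 T
T = 33.71 °C

T_f = 33.7 °C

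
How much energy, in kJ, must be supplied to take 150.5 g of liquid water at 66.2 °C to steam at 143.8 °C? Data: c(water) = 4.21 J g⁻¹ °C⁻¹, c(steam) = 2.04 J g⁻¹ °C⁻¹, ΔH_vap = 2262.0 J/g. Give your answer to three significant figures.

q1 (heat water 66.2→100.0 °C): 150.5 × 4.21 × 33.8 = 21416 J
q2 (vaporize at 100 °C): 150.5 × 2262.0 = 340431 J
q3 (heat steam 100.0→143.8 °C): 150.5 × 2.04 × 43.8 = 13447 J
Total: 21416 + 340431 + 13447 = 375294 J = 375 kJ

q = 375 kJ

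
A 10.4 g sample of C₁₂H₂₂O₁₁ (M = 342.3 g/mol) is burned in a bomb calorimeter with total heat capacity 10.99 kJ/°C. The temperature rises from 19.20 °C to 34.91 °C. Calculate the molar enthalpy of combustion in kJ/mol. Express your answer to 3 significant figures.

ΔT = 34.91 − 19.20 = 15.71 °C
q_cal = C_cal × ΔT = 10.99 × 15.71 = 172.6529 kJ
n = 10.4 / 342.3 = 0.03038 mol
q_rxn = −q_cal = -172.6529 kJ
ΔH = -172.6529 / 0.03038 = -5683 kJ/mol

ΔH = -5680 kJ/mol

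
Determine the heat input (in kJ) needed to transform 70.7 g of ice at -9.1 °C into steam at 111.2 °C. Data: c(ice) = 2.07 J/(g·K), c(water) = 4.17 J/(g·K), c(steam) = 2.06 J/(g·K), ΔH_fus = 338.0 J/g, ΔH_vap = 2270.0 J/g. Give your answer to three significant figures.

q1 (heat ice -9.1→0.0 °C): 70.7 × 2.07 × 9.1 = 1332 J
q2 (melt at 0 °C): 70.7 × 338.0 = 23897 J
q3 (heat water 0.0→100.0 °C): 70.7 × 4.17 × 100.0 = 29482 J
q4 (vaporize at 100 °C): 70.7 × 2270.0 = 160489 J
q5 (heat steam 100.0→111.2 °C): 70.7 × 2.06 × 11.2 = 1631 J
Total: 1332 + 23897 + 29482 + 160489 + 1631 = 216831 J = 217 kJ

q = 217 kJ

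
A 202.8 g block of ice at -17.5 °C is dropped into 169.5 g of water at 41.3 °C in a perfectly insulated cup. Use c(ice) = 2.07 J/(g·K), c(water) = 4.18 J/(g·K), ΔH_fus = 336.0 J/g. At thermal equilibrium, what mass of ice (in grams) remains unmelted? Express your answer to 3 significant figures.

m_ice remaining = 138 g

Heat to warm all ice to 0 °C: 202.8×2.07×17.5 = 7346.4 J
Heat released by water cooling to 0 °C: 169.5×4.18×41.3 = 29261 J
29261 J < 7346.4 + 202.8×336.0 = 75487.2 J, so not all ice melts; final T = 0 °C.
Heat left for melting: 29261 − 7346.4 = 21914.6 J
Mass melted = 21914.6 / 336.0 = 65.22 g
Ice remaining = 202.8 − 65.22 = 137.58 g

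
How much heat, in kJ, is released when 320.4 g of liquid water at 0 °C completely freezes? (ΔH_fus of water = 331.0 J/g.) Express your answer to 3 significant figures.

q = m × ΔH_fus = 320.4 × 331.0 = 106100 J = 106 kJ

q = 106 kJ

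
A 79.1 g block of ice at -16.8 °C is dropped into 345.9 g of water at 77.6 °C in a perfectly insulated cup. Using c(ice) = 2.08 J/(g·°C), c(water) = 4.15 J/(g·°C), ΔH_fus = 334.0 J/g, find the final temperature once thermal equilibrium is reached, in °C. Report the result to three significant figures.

Heat to bring ice to 0 °C and melt it: q₁ = 79.1×2.08×16.8 + 79.1×334.0 = 29183 J
Heat the water can supply cooling to 0 °C: 345.9×4.15×77.6 = 111394 J > q₁, so all ice melts.
Energy balance: 345.9×4.15×(77.6 − T) = 29183 + 79.1×4.15×(T − 0)
1435.485(77.6 − T) = 29183 + 328.265 T
111394 − 29183 = 1763.750 T
T = 82211 / 1763.750 = 46.61 °C

T_f = 46.6 °C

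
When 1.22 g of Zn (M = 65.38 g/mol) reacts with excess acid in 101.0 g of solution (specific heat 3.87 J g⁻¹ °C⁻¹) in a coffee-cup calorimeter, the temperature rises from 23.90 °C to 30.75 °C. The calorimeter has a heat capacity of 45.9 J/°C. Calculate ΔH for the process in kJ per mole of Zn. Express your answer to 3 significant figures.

ΔH = -160 kJ/mol

|ΔT| = |30.75 − 23.90| = 6.85 °C
|q_surr| = (101.0 × 3.87 + 45.9) × 6.85 = 436.77 × 6.85 = 2992 J
n(Zn) = 1.22 / 65.38 = 0.01866 mol
Temperature rose, so q_rxn = −|q_surr| = -2.992 kJ
ΔH = q_rxn / n = -160.3 kJ/mol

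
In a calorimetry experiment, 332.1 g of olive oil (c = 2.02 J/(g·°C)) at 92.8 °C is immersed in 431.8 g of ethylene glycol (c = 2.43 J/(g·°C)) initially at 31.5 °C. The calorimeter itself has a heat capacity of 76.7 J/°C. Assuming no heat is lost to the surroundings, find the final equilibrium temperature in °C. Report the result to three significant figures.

T_f = 54.4 °C

Heat lost by olive oil = heat gained by ethylene glycol + calorimeter.
(332.1)(2.02)(92.8 − T) = [(431.8)(2.43) + 76.7](T − 31.5)
670.842 (92.8 − T) = 1125.974 (T − 31.5)
62254 − 670.842 T = 1125.974 T − 35468
97722 = 1796.816 T
T = 54.39 °C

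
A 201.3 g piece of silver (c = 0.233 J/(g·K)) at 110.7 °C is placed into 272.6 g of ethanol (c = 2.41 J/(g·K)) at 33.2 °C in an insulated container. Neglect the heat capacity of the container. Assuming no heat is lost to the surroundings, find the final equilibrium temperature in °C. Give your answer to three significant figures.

Heat lost by silver = heat gained by ethanol.
(201.3)(0.233)(110.7 − T) = (272.6)(2.41)(T − 33.2)
46.9029 (110.7 − T) = 656.966 (T − 33.2)
5192.2 − 46.9029 T = 656.966 T − 21811
27003.2 = 703.8689 T
T = 38.36 °C

T_f = 38.4 °C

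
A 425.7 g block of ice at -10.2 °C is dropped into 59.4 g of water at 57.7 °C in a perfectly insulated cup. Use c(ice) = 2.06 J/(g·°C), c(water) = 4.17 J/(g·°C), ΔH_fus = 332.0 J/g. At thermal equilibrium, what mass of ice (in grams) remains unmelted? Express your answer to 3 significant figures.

m_ice remaining = 410 g

Heat to warm all ice to 0 °C: 425.7×2.06×10.2 = 8944.8 J
Heat released by water cooling to 0 °C: 59.4×4.17×57.7 = 14292 J
14292 J < 8944.8 + 425.7×332.0 = 150277.2 J, so not all ice melts; final T = 0 °C.
Heat left for melting: 14292 − 8944.8 = 5347.2 J
Mass melted = 5347.2 / 332.0 = 16.11 g
Ice remaining = 425.7 − 16.11 = 409.59 g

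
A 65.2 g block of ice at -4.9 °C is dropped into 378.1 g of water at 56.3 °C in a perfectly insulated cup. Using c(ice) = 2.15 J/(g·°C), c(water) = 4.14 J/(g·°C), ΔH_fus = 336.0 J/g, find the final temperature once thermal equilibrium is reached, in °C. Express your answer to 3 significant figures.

Heat to bring ice to 0 °C and melt it: q₁ = 65.2×2.15×4.9 + 65.2×336.0 = 22594 J
Heat the water can supply cooling to 0 °C: 378.1×4.14×56.3 = 88128.3 J > q₁, so all ice melts.
Energy balance: 378.1×4.14×(56.3 − T) = 22594 + 65.2×4.14×(T − 0)
1565.334(56.3 − T) = 22594 + 269.928 T
88128.3 − 22594 = 1835.262 T
T = 65534.3 / 1835.262 = 35.71 °C

T_f = 35.7 °C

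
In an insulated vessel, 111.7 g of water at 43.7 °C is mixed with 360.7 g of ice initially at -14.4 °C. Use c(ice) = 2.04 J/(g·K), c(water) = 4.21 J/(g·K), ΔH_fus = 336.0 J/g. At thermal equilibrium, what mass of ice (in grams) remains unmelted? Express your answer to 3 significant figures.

Heat to warm all ice to 0 °C: 360.7×2.04×14.4 = 10596 J
Heat released by water cooling to 0 °C: 111.7×4.21×43.7 = 20550 J
20550 J < 10596 + 360.7×336.0 = 131791.2 J, so not all ice melts; final T = 0 °C.
Heat left for melting: 20550 − 10596 = 9954 J
Mass melted = 9954 / 336.0 = 29.63 g
Ice remaining = 360.7 − 29.63 = 331.07 g

m_ice remaining = 331 g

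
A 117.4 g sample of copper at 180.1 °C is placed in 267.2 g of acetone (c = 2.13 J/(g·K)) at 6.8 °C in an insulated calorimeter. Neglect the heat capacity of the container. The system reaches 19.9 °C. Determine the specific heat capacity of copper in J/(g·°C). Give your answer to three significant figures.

c = 0.396 J/(g·°C)

q_gained = (267.2 × 2.13) × (19.9 − 6.8) = 7456 J
q_lost = 117.4 × c × (180.1 − 19.9) = 18807.48 c
Set equal: c = 7456 / 18807.48 = 0.396 J/(g·°C)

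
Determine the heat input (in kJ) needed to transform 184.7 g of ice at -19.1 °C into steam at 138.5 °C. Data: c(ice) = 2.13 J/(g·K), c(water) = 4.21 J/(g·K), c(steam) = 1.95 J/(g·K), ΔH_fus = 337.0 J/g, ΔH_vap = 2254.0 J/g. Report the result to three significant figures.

q = 578 kJ

q1 (heat ice -19.1→0.0 °C): 184.7 × 2.13 × 19.1 = 7514 J
q2 (melt at 0 °C): 184.7 × 337.0 = 62244 J
q3 (heat water 0.0→100.0 °C): 184.7 × 4.21 × 100.0 = 77759 J
q4 (vaporize at 100 °C): 184.7 × 2254.0 = 416314 J
q5 (heat steam 100.0→138.5 °C): 184.7 × 1.95 × 38.5 = 13866 J
Total: 7514 + 62244 + 77759 + 416314 + 13866 = 577697 J = 578 kJ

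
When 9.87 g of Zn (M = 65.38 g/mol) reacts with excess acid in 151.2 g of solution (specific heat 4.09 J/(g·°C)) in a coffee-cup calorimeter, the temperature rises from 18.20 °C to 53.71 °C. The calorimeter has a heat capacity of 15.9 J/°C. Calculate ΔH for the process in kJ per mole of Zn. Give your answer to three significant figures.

ΔH = -149 kJ/mol

|ΔT| = |53.71 − 18.20| = 35.51 °C
|q_surr| = (151.2 × 4.09 + 15.9) × 35.51 = 634.308 × 35.51 = 22520 J
n(Zn) = 9.87 / 65.38 = 0.1510 mol
Temperature rose, so q_rxn = −|q_surr| = -22.52 kJ
ΔH = q_rxn / n = -149.1 kJ/mol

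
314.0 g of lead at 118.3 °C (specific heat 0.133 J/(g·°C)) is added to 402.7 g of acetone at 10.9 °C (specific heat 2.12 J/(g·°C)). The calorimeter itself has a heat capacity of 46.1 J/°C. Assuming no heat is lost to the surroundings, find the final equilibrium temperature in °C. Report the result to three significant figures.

Heat lost by lead = heat gained by acetone + calorimeter.
(314.0)(0.133)(118.3 − T) = [(402.7)(2.12) + 46.1](T − 10.9)
41.762 (118.3 − T) = 899.824 (T − 10.9)
4940.4 − 41.762 T = 899.824 T − 9808.1
14748.5 = 941.586 T
T = 15.66 °C

T_f = 15.7 °C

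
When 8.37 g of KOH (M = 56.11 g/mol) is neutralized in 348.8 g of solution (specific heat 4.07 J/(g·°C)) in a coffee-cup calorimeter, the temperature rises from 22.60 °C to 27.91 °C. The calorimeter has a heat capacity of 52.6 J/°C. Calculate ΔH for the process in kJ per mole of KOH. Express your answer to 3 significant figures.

ΔH = -52.4 kJ/mol

|ΔT| = |27.91 − 22.60| = 5.31 °C
|q_surr| = (348.8 × 4.07 + 52.6) × 5.31 = 1472.216 × 5.31 = 7817 J
n(KOH) = 8.37 / 56.11 = 0.1492 mol
Temperature rose, so q_rxn = −|q_surr| = -7.817 kJ
ΔH = q_rxn / n = -52.39 kJ/mol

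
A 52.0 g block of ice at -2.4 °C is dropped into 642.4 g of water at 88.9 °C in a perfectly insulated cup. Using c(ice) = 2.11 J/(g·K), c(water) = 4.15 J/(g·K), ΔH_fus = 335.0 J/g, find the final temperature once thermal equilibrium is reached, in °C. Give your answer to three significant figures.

Heat to bring ice to 0 °C and melt it: q₁ = 52.0×2.11×2.4 + 52.0×335.0 = 17683 J
Heat the water can supply cooling to 0 °C: 642.4×4.15×88.9 = 237004 J > q₁, so all ice melts.
Energy balance: 642.4×4.15×(88.9 − T) = 17683 + 52.0×4.15×(T − 0)
2665.96(88.9 − T) = 17683 + 215.8 T
237004 − 17683 = 2881.76 T
T = 219321 / 2881.76 = 76.11 °C

T_f = 76.1 °C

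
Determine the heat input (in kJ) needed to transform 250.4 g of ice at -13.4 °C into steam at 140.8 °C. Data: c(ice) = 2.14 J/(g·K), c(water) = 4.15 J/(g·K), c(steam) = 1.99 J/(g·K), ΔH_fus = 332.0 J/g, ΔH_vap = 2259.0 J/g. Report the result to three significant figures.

q = 780 kJ

q1 (heat ice -13.4→0.0 °C): 250.4 × 2.14 × 13.4 = 7180 J
q2 (melt at 0 °C): 250.4 × 332.0 = 83133 J
q3 (heat water 0.0→100.0 °C): 250.4 × 4.15 × 100.0 = 103916 J
q4 (vaporize at 100 °C): 250.4 × 2259.0 = 565654 J
q5 (heat steam 100.0→140.8 °C): 250.4 × 1.99 × 40.8 = 20330 J
Total: 7180 + 83133 + 103916 + 565654 + 20330 = 780213 J = 780 kJ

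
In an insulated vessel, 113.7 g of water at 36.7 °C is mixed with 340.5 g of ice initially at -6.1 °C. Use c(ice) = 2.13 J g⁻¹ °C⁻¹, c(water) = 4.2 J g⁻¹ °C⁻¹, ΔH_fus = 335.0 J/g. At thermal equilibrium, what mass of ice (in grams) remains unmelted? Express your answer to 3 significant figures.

m_ice remaining = 301 g

Heat to warm all ice to 0 °C: 340.5×2.13×6.1 = 4424.1 J
Heat released by water cooling to 0 °C: 113.7×4.2×36.7 = 17526 J
17526 J < 4424.1 + 340.5×335.0 = 118491.6 J, so not all ice melts; final T = 0 °C.
Heat left for melting: 17526 − 4424.1 = 13101.9 J
Mass melted = 13101.9 / 335.0 = 39.11 g
Ice remaining = 340.5 − 39.11 = 301.39 g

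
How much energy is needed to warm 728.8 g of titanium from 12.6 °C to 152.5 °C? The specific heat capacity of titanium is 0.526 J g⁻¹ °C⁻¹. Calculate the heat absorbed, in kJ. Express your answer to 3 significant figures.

q = 53.6 kJ

q = m c ΔT = 728.8 × 0.526 × (152.5 − 12.6)
q = 728.8 × 0.526 × 139.9 = 53630 J = 53.6 kJ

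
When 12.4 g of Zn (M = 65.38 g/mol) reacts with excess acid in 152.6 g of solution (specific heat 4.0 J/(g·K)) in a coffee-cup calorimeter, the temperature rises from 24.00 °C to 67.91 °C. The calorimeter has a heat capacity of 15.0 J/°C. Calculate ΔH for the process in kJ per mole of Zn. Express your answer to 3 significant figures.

ΔH = -145 kJ/mol

|ΔT| = |67.91 − 24.00| = 43.91 °C
|q_surr| = (152.6 × 4.0 + 15.0) × 43.91 = 625.4 × 43.91 = 27460 J
n(Zn) = 12.4 / 65.38 = 0.1897 mol
Temperature rose, so q_rxn = −|q_surr| = -27.46 kJ
ΔH = q_rxn / n = -144.8 kJ/mol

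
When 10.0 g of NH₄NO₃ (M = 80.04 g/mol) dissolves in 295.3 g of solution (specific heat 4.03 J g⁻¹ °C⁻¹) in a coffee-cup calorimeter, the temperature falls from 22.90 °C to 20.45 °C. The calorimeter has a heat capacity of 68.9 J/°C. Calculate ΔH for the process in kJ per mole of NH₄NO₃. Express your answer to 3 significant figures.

|ΔT| = |20.45 − 22.90| = 2.45 °C
|q_surr| = (295.3 × 4.03 + 68.9) × 2.45 = 1258.959 × 2.45 = 3084 J
n(NH₄NO₃) = 10.0 / 80.04 = 0.1249 mol
Temperature fell, so q_rxn = +|q_surr| = 3.084 kJ
ΔH = q_rxn / n = 24.69 kJ/mol

ΔH = 24.7 kJ/mol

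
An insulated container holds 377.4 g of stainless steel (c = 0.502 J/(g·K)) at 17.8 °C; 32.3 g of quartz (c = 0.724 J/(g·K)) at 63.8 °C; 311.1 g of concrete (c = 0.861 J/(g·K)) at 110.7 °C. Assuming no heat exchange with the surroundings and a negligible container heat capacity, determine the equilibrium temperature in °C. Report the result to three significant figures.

T_f = 71.8 °C

Σ mᵢcᵢ(T − Tᵢ) = 0  ⇒  T = Σ mᵢcᵢTᵢ / Σ mᵢcᵢ
Σ mᵢcᵢ = 377.4×0.502 + 32.3×0.724 + 311.1×0.861 = 480.6971
Σ mᵢcᵢTᵢ = 189.4548×17.8 + 23.3852×63.8 + 267.8571×110.7 = 34516
T = 34516 / 480.6971 = 71.80 °C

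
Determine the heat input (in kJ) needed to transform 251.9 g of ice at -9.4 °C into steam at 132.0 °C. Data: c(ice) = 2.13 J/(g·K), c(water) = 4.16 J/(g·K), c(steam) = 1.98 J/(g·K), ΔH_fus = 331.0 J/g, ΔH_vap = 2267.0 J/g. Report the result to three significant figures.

q1 (heat ice -9.4→0.0 °C): 251.9 × 2.13 × 9.4 = 5044 J
q2 (melt at 0 °C): 251.9 × 331.0 = 83379 J
q3 (heat water 0.0→100.0 °C): 251.9 × 4.16 × 100.0 = 104790 J
q4 (vaporize at 100 °C): 251.9 × 2267.0 = 571057 J
q5 (heat steam 100.0→132.0 °C): 251.9 × 1.98 × 32.0 = 15960 J
Total: 5044 + 83379 + 104790 + 571057 + 15960 = 780230 J = 780 kJ

q = 780 kJ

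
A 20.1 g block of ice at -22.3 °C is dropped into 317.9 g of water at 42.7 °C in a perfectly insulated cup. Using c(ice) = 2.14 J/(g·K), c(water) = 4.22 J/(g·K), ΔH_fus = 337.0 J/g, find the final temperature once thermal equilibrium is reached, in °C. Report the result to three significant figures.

Heat to bring ice to 0 °C and melt it: q₁ = 20.1×2.14×22.3 + 20.1×337.0 = 7732.9 J
Heat the water can supply cooling to 0 °C: 317.9×4.22×42.7 = 57283.7 J > q₁, so all ice melts.
Energy balance: 317.9×4.22×(42.7 − T) = 7732.9 + 20.1×4.22×(T − 0)
1341.538(42.7 − T) = 7732.9 + 84.822 T
57283.7 − 7732.9 = 1426.360 T
T = 49550.8 / 1426.360 = 34.74 °C

T_f = 34.7 °C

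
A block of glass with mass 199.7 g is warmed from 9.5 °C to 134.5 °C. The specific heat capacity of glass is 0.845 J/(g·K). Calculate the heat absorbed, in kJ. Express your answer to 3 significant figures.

q = 21.1 kJ

q = m c ΔT = 199.7 × 0.845 × (134.5 − 9.5)
q = 199.7 × 0.845 × 125.0 = 21090 J = 21.1 kJ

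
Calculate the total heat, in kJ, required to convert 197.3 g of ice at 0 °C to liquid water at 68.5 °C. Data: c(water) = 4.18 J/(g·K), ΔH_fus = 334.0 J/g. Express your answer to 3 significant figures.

q = 122 kJ

q1 (melt at 0 °C): 197.3 × 334.0 = 65898 J
q2 (heat water 0.0→68.5 °C): 197.3 × 4.18 × 68.5 = 56493 J
Total: 65898 + 56493 = 122391 J = 122 kJ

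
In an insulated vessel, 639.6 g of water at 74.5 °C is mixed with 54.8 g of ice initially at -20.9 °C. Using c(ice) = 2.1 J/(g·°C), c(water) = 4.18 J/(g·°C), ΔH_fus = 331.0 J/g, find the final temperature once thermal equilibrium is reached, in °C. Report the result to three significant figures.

Heat to bring ice to 0 °C and melt it: q₁ = 54.8×2.1×20.9 + 54.8×331.0 = 20544 J
Heat the water can supply cooling to 0 °C: 639.6×4.18×74.5 = 199178 J > q₁, so all ice melts.
Energy balance: 639.6×4.18×(74.5 − T) = 20544 + 54.8×4.18×(T − 0)
2673.528(74.5 − T) = 20544 + 229.064 T
199178 − 20544 = 2902.592 T
T = 178634 / 2902.592 = 61.54 °C

T_f = 61.5 °C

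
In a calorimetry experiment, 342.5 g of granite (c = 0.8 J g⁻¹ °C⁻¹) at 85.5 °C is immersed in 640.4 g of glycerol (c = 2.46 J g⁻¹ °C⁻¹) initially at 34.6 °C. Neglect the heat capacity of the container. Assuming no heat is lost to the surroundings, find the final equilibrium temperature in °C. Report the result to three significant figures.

Heat lost by granite = heat gained by glycerol.
(342.5)(0.8)(85.5 − T) = (640.4)(2.46)(T − 34.6)
274 (85.5 − T) = 1575.384 (T − 34.6)
23427 − 274 T = 1575.384 T − 54508
77935 = 1849.384 T
T = 42.14 °C

T_f = 42.1 °C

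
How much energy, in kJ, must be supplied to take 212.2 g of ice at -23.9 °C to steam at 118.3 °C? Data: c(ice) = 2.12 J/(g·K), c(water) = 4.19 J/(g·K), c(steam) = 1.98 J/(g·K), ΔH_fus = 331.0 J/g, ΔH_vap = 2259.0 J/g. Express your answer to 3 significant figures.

q1 (heat ice -23.9→0.0 °C): 212.2 × 2.12 × 23.9 = 10752 J
q2 (melt at 0 °C): 212.2 × 331.0 = 70238 J
q3 (heat water 0.0→100.0 °C): 212.2 × 4.19 × 100.0 = 88912 J
q4 (vaporize at 100 °C): 212.2 × 2259.0 = 479360 J
q5 (heat steam 100.0→118.3 °C): 212.2 × 1.98 × 18.3 = 7689 J
Total: 10752 + 70238 + 88912 + 479360 + 7689 = 656951 J = 657 kJ

q = 657 kJ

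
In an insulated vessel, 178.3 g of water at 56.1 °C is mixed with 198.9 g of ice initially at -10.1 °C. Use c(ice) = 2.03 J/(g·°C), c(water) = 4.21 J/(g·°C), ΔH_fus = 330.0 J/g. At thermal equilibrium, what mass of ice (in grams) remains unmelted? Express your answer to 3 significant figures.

Heat to warm all ice to 0 °C: 198.9×2.03×10.1 = 4078.0 J
Heat released by water cooling to 0 °C: 178.3×4.21×56.1 = 42111 J
42111 J < 4078.0 + 198.9×330.0 = 69715.0 J, so not all ice melts; final T = 0 °C.
Heat left for melting: 42111 − 4078.0 = 38033.0 J
Mass melted = 38033.0 / 330.0 = 115.3 g
Ice remaining = 198.9 − 115.3 = 83.6 g

m_ice remaining = 83.6 g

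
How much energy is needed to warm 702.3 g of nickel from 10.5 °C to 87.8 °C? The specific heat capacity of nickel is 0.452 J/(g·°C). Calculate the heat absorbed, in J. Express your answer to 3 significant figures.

q = m c ΔT = 702.3 × 0.452 × (87.8 − 10.5)
q = 702.3 × 0.452 × 77.3 = 24540 J

q = 24500 J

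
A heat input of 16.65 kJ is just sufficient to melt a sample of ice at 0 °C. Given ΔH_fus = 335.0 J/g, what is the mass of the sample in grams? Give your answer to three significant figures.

m = 49.7 g

m = q / ΔH_fus = 16650 J / 335.0 J/g = 49.7 g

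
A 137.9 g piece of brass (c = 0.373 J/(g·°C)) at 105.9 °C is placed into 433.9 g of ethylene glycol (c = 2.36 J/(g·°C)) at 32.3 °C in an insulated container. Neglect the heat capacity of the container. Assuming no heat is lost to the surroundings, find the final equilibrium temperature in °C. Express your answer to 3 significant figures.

T_f = 35.8 °C

Heat lost by brass = heat gained by ethylene glycol.
(137.9)(0.373)(105.9 − T) = (433.9)(2.36)(T − 32.3)
51.4367 (105.9 − T) = 1024.004 (T − 32.3)
5447.1 − 51.4367 T = 1024.004 T − 33075
38522.1 = 1075.4407 T
T = 35.82 °C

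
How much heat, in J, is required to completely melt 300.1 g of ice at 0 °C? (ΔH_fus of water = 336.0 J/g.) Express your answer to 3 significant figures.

q = m × ΔH_fus = 300.1 × 336.0 = 100800 J

q = 101000 J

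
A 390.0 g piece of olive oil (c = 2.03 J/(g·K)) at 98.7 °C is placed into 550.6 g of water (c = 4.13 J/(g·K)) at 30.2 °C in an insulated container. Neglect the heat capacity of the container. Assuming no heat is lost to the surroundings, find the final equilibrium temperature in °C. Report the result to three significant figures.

Heat lost by olive oil = heat gained by water.
(390.0)(2.03)(98.7 − T) = (550.6)(4.13)(T − 30.2)
791.7 (98.7 − T) = 2273.978 (T − 30.2)
78141 − 791.7 T = 2273.978 T − 68674
146815 = 3065.678 T
T = 47.89 °C

T_f = 47.9 °C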